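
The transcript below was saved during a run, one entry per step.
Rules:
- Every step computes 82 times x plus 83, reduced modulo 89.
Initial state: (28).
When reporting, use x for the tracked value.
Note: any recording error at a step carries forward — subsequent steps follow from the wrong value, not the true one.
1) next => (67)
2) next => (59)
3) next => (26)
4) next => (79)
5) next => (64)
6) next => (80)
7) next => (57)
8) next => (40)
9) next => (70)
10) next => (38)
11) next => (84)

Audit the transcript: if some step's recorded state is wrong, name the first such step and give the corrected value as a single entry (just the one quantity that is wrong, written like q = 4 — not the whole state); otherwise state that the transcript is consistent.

step 1, x = 65

step 1: x = (82*28 + 83) mod 89 = 65 -> the recorded entry deviates here
That makes step 1 the first incorrect line — x = 65 is what it should show.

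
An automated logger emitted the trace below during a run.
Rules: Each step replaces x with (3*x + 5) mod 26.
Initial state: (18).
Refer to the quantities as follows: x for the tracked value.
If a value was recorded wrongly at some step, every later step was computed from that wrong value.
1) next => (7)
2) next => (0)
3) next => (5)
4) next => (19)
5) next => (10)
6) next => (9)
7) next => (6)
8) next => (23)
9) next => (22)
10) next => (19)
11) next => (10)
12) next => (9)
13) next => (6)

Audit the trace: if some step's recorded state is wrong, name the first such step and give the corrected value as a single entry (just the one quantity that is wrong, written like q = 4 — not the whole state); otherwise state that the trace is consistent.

step 4, x = 20

Recomputing the run from the initial state:
step 1: x = 7
step 2: x = 0
step 3: x = 5
step 4: x = 20
step 5: x = 13
step 6: x = 18
step 7: x = 7
step 8: x = 0
step 9: x = 5
step 10: x = 20
step 11: x = 13
step 12: x = 18
step 13: x = 7
The first disagreement with the trace is at step 4, where the value should be x = 20.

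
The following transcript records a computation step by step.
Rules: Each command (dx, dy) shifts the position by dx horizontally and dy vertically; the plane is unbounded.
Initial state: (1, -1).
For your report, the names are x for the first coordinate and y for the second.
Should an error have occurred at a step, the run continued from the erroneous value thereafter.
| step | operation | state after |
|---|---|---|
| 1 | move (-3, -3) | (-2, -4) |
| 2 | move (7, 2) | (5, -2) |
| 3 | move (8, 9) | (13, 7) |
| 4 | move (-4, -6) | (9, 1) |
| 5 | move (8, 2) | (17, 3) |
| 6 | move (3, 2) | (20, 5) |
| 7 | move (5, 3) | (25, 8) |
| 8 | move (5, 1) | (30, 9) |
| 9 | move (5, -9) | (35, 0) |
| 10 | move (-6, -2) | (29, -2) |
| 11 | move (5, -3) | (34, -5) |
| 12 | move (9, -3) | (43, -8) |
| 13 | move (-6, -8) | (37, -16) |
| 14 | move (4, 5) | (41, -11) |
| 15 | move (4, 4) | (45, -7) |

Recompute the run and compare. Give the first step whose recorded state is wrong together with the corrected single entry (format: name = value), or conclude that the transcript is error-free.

no error

Recomputing the run from the initial state:
step 1: x = -2, y = -4
step 2: x = 5, y = -2
step 3: x = 13, y = 7
step 4: x = 9, y = 1
step 5: x = 17, y = 3
step 6: x = 20, y = 5
step 7: x = 25, y = 8
step 8: x = 30, y = 9
step 9: x = 35, y = 0
step 10: x = 29, y = -2
step 11: x = 34, y = -5
step 12: x = 43, y = -8
step 13: x = 37, y = -16
step 14: x = 41, y = -11
step 15: x = 45, y = -7
This matches the transcript at every step.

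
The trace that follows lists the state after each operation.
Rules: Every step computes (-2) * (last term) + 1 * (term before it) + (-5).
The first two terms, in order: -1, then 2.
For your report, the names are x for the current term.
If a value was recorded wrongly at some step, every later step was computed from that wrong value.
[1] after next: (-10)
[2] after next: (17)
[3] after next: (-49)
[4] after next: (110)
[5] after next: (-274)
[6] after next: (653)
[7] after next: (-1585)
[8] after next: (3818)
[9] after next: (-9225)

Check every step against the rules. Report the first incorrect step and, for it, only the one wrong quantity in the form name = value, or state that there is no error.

1. x = -2*(2) + (1)*(-1) + (-5) = -10 (in agreement)
2. x = -2*(-10) + (1)*(2) + (-5) = 17 (consistent with the trace)
3. x = -2*(17) + (1)*(-10) + (-5) = -49 (confirmed correct)
4. x = -2*(-49) + (1)*(17) + (-5) = 110 (matches)
5. x = -2*(110) + (1)*(-49) + (-5) = -274 (confirmed correct)
6. x = -2*(-274) + (1)*(110) + (-5) = 653 (checks out)
7. x = -2*(653) + (1)*(-274) + (-5) = -1585 (confirmed correct)
8. x = -2*(-1585) + (1)*(653) + (-5) = 3818 (checks out)
9. x = -2*(3818) + (1)*(-1585) + (-5) = -9226 (the trace has a different value)
The earliest wrong entry is at step 9: it should read x = -9226.

step 9, x = -9226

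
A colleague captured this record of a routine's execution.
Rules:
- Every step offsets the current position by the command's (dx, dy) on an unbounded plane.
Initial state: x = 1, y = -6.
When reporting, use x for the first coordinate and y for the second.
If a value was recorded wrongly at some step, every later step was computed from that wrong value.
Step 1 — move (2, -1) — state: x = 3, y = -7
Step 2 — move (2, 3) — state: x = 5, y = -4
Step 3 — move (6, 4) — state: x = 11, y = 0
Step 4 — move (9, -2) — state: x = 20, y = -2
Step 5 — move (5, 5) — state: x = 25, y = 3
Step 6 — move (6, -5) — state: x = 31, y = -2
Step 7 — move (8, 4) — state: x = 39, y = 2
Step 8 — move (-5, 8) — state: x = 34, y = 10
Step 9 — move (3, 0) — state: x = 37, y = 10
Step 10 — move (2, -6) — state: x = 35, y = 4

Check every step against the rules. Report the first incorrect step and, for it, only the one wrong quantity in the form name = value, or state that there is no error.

1. x = 1 + (2) = 3, y = -6 + (-1) = -7 (no discrepancy)
2. x = 3 + (2) = 5, y = -7 + (3) = -4 (in agreement)
3. x = 5 + (6) = 11, y = -4 + (4) = 0 (checks out)
4. x = 11 + (9) = 20, y = 0 + (-2) = -2 (confirmed correct)
5. x = 20 + (5) = 25, y = -2 + (5) = 3 (consistent with the record)
6. x = 25 + (6) = 31, y = 3 + (-5) = -2 (verified)
7. x = 31 + (8) = 39, y = -2 + (4) = 2 (exactly as logged)
8. x = 39 + (-5) = 34, y = 2 + (8) = 10 (agrees with the record)
9. x = 34 + (3) = 37, y = 10 + (0) = 10 (exactly as logged)
10. x = 37 + (2) = 39, y = 10 + (-6) = 4 (the record disagrees here)
That makes step 10 the first incorrect line — x = 39 is what it should show.

step 10, x = 39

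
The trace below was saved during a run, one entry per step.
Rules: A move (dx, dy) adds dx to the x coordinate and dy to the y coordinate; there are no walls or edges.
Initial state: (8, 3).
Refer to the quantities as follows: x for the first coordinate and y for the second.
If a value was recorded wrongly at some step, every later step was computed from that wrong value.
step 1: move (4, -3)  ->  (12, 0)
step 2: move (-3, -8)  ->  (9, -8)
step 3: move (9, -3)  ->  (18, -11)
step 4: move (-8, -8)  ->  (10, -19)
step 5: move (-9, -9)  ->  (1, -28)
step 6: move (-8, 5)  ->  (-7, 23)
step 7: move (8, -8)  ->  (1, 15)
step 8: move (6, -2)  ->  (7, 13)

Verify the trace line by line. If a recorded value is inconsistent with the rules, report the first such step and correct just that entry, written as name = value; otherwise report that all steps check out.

1. x = 8 + (4) = 12, y = 3 + (-3) = 0 (exactly as logged)
2. x = 12 + (-3) = 9, y = 0 + (-8) = -8 (matches)
3. x = 9 + (9) = 18, y = -8 + (-3) = -11 (consistent with the trace)
4. x = 18 + (-8) = 10, y = -11 + (-8) = -19 (exactly as logged)
5. x = 10 + (-9) = 1, y = -19 + (-9) = -28 (exactly as logged)
6. x = 1 + (-8) = -7, y = -28 + (5) = -23 (not what was recorded)
Step 6 is the first one off; corrected, y = -23.

step 6, y = -23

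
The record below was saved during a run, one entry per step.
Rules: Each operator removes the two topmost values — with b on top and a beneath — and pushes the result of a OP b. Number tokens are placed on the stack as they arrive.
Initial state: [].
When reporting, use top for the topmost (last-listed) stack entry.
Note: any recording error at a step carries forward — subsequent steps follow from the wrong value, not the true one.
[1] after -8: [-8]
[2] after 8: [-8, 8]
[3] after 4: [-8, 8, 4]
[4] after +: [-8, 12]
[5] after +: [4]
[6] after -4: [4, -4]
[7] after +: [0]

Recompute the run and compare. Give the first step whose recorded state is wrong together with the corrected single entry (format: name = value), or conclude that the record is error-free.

no error

Recomputing the run from the initial state:
step 1: [-8]
step 2: [-8, 8]
step 3: [-8, 8, 4]
step 4: [-8, 12]
step 5: [4]
step 6: [4, -4]
step 7: [0]
This matches the record at every step.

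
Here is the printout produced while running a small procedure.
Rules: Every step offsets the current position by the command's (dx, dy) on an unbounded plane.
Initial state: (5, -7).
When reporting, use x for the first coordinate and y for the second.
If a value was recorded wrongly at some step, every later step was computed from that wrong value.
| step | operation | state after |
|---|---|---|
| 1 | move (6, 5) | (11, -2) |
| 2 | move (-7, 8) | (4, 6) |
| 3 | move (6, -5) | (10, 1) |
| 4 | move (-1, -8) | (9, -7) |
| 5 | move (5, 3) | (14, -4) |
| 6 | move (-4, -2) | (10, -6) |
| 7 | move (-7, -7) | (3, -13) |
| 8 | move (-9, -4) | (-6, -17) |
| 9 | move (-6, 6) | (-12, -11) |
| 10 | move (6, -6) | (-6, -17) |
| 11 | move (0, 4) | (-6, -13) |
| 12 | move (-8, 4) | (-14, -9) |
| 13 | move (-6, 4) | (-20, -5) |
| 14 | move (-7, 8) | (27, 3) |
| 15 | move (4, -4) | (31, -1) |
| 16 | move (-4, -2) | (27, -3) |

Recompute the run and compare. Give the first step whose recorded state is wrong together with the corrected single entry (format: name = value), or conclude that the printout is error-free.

step 1: x = 5 + (6) = 11, y = -7 + (5) = -2 -> verified
step 2: x = 11 + (-7) = 4, y = -2 + (8) = 6 -> matches
step 3: x = 4 + (6) = 10, y = 6 + (-5) = 1 -> checks out
step 4: x = 10 + (-1) = 9, y = 1 + (-8) = -7 -> consistent with the printout
step 5: x = 9 + (5) = 14, y = -7 + (3) = -4 -> agrees with the printout
step 6: x = 14 + (-4) = 10, y = -4 + (-2) = -6 -> no discrepancy
step 7: x = 10 + (-7) = 3, y = -6 + (-7) = -13 -> no discrepancy
step 8: x = 3 + (-9) = -6, y = -13 + (-4) = -17 -> matches
step 9: x = -6 + (-6) = -12, y = -17 + (6) = -11 -> confirmed correct
step 10: x = -12 + (6) = -6, y = -11 + (-6) = -17 -> matches
step 11: x = -6 + (0) = -6, y = -17 + (4) = -13 -> verified
step 12: x = -6 + (-8) = -14, y = -13 + (4) = -9 -> verified
step 13: x = -14 + (-6) = -20, y = -9 + (4) = -5 -> verified
step 14: x = -20 + (-7) = -27, y = -5 + (8) = 3 -> a discrepancy with the printout
First incorrect step: 14; the correct value is x = -27.

step 14, x = -27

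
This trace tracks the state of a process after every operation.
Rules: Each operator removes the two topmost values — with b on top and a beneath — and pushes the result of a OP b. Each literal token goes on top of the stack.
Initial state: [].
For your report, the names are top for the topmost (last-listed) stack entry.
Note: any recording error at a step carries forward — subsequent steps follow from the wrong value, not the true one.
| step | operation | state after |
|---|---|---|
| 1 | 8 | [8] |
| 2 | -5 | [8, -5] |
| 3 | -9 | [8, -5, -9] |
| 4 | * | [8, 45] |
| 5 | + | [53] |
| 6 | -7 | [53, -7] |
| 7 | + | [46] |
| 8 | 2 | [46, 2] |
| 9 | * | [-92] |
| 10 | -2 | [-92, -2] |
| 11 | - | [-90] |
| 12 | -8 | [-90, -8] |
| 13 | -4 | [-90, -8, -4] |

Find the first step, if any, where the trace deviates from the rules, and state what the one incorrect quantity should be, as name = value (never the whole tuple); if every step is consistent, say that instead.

step 9, top = 92

Step 1: push 8: top = 8 — in agreement.
Step 2: push -5: top = -5 — verified.
Step 3: push -9: top = -9 — same as recorded.
Step 4: -5 * -9 = 45 — exactly as logged.
Step 5: 8 + 45 = 53 — consistent with the trace.
Step 6: push -7: top = -7 — matches.
Step 7: 53 + -7 = 46 — confirmed correct.
Step 8: push 2: top = 2 — same as recorded.
Step 9: 46 * 2 = 92 — a discrepancy with the trace.
The earliest wrong entry is at step 9: it should read top = 92.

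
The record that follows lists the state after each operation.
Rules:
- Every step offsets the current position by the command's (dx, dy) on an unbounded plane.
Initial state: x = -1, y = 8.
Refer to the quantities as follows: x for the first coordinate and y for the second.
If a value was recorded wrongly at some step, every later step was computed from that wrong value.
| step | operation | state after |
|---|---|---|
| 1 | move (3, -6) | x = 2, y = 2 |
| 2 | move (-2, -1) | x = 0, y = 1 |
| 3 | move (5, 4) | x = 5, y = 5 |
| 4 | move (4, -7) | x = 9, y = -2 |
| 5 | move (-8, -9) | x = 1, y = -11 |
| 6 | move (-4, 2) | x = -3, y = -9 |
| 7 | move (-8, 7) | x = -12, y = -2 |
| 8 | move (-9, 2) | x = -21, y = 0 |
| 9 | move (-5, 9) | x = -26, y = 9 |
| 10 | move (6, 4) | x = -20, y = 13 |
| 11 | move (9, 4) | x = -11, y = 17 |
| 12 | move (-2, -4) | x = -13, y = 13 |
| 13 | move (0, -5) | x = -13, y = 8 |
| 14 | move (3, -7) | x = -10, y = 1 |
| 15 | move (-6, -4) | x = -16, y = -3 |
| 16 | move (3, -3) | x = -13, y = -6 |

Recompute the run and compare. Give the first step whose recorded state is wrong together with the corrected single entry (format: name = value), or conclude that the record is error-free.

step 1: x = -1 + (3) = 2, y = 8 + (-6) = 2 -> in agreement
step 2: x = 2 + (-2) = 0, y = 2 + (-1) = 1 -> checks out
step 3: x = 0 + (5) = 5, y = 1 + (4) = 5 -> agrees with the record
step 4: x = 5 + (4) = 9, y = 5 + (-7) = -2 -> exactly as logged
step 5: x = 9 + (-8) = 1, y = -2 + (-9) = -11 -> in agreement
step 6: x = 1 + (-4) = -3, y = -11 + (2) = -9 -> exactly as logged
step 7: x = -3 + (-8) = -11, y = -9 + (7) = -2 -> first mismatch against the record
Step 7 is the first one off; corrected, x = -11.

step 7, x = -11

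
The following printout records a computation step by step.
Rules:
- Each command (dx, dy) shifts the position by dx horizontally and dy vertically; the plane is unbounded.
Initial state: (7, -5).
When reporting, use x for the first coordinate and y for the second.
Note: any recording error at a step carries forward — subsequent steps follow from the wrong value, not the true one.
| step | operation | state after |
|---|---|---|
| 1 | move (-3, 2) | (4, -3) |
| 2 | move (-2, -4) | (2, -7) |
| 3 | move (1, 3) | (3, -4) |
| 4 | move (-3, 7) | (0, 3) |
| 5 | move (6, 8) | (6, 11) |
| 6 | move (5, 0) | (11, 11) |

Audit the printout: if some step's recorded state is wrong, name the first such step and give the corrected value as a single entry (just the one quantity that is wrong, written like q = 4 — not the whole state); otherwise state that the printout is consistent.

Recomputing the run from the initial state:
step 1: x = 4, y = -3
step 2: x = 2, y = -7
step 3: x = 3, y = -4
step 4: x = 0, y = 3
step 5: x = 6, y = 11
step 6: x = 11, y = 11
This matches the printout at every step.

no error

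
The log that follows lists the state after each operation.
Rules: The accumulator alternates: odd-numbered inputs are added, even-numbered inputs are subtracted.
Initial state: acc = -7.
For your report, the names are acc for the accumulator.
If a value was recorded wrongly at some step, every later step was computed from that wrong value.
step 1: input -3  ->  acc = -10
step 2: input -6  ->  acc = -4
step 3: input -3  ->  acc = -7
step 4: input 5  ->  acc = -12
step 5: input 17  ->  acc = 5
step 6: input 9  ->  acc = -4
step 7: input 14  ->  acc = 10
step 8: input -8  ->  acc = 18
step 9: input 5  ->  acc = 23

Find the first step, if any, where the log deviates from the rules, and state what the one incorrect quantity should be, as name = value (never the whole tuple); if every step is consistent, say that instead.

no error

Recomputing the run from the initial state:
step 1: acc = -10
step 2: acc = -4
step 3: acc = -7
step 4: acc = -12
step 5: acc = 5
step 6: acc = -4
step 7: acc = 10
step 8: acc = 18
step 9: acc = 23
This matches the log at every step.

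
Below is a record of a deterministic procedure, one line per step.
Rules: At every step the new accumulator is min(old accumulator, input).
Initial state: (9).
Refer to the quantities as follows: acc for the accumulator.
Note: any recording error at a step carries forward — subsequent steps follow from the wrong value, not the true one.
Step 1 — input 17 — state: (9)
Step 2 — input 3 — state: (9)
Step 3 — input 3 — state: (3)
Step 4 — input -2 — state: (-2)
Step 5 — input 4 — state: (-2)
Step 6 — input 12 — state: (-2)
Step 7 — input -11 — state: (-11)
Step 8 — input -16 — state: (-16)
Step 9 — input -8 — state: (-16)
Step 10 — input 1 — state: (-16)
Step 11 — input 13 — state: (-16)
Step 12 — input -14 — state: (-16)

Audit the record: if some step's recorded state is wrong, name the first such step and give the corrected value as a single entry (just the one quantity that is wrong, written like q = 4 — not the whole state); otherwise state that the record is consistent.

Recomputing the run from the initial state:
step 1: acc = 9
step 2: acc = 3
step 3: acc = 3
step 4: acc = -2
step 5: acc = -2
step 6: acc = -2
step 7: acc = -11
step 8: acc = -16
step 9: acc = -16
step 10: acc = -16
step 11: acc = -16
step 12: acc = -16
The first disagreement with the record is at step 2, where the value should be acc = 3.

step 2, acc = 3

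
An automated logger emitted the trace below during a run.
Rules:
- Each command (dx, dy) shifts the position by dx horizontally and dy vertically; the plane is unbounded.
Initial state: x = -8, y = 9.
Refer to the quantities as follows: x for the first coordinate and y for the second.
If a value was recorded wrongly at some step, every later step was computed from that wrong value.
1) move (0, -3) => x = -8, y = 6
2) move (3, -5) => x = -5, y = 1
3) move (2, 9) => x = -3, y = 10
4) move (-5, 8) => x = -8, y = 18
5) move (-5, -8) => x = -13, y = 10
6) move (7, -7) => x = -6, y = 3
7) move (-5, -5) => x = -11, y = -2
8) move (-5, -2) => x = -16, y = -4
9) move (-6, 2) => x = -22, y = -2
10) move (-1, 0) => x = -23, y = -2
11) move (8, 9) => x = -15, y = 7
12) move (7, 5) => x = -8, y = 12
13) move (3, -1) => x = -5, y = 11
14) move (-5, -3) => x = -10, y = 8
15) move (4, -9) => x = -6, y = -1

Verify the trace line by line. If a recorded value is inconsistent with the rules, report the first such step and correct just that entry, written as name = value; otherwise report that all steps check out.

no error

1. x = -8 + (0) = -8, y = 9 + (-3) = 6 (agrees with the trace)
2. x = -8 + (3) = -5, y = 6 + (-5) = 1 (verified)
3. x = -5 + (2) = -3, y = 1 + (9) = 10 (in agreement)
4. x = -3 + (-5) = -8, y = 10 + (8) = 18 (same as recorded)
5. x = -8 + (-5) = -13, y = 18 + (-8) = 10 (same as recorded)
6. x = -13 + (7) = -6, y = 10 + (-7) = 3 (matches)
7. x = -6 + (-5) = -11, y = 3 + (-5) = -2 (exactly as logged)
8. x = -11 + (-5) = -16, y = -2 + (-2) = -4 (matches)
9. x = -16 + (-6) = -22, y = -4 + (2) = -2 (matches)
10. x = -22 + (-1) = -23, y = -2 + (0) = -2 (checks out)
11. x = -23 + (8) = -15, y = -2 + (9) = 7 (consistent with the trace)
12. x = -15 + (7) = -8, y = 7 + (5) = 12 (exactly as logged)
13. x = -8 + (3) = -5, y = 12 + (-1) = 11 (same as recorded)
14. x = -5 + (-5) = -10, y = 11 + (-3) = 8 (no discrepancy)
15. x = -10 + (4) = -6, y = 8 + (-9) = -1 (exactly as logged)
The recomputation confirms every line.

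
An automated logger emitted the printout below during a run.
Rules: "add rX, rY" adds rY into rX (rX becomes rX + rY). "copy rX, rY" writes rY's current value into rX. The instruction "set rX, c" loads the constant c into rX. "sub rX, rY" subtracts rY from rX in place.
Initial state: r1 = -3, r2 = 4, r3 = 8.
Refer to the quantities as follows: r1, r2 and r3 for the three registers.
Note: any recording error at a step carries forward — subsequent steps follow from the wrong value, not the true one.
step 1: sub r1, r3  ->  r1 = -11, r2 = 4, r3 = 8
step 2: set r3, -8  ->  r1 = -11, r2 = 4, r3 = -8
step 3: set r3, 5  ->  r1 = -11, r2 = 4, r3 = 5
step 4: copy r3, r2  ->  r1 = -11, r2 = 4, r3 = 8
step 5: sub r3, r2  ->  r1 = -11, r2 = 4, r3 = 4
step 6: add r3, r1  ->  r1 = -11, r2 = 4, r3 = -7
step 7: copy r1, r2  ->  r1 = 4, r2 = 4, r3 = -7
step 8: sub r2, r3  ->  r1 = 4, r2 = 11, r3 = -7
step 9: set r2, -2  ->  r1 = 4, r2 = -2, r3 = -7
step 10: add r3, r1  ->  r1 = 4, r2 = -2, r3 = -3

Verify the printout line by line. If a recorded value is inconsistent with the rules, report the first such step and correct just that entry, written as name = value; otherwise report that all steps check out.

step 1: r1 = -3 - 8 = -11 -> matches
step 2: r3 = -8 -> agrees with the printout
step 3: r3 = 5 -> exactly as logged
step 4: r3 = 4 -> the entry is off here
The earliest wrong entry is at step 4: it should read r3 = 4.

step 4, r3 = 4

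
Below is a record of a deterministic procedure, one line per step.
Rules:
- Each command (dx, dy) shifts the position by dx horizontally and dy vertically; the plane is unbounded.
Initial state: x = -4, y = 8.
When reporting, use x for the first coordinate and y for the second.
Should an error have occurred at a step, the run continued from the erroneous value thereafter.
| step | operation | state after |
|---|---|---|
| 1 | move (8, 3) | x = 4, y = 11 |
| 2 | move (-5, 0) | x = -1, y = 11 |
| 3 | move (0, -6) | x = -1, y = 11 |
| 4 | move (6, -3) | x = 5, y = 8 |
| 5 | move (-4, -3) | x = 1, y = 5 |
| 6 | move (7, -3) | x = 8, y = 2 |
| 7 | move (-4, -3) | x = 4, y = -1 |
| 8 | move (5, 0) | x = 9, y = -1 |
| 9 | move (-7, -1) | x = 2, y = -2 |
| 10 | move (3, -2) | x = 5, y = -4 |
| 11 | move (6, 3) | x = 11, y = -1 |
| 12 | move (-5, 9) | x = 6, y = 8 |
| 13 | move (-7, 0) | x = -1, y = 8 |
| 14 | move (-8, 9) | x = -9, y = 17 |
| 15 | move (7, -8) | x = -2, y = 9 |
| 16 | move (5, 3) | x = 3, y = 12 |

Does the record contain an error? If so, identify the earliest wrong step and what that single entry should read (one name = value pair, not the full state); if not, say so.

step 3, y = 5

step 1: x = -4 + (8) = 4, y = 8 + (3) = 11 -> verified
step 2: x = 4 + (-5) = -1, y = 11 + (0) = 11 -> verified
step 3: x = -1 + (0) = -1, y = 11 + (-6) = 5 -> not what was recorded
First incorrect step: 3; the correct value is y = 5.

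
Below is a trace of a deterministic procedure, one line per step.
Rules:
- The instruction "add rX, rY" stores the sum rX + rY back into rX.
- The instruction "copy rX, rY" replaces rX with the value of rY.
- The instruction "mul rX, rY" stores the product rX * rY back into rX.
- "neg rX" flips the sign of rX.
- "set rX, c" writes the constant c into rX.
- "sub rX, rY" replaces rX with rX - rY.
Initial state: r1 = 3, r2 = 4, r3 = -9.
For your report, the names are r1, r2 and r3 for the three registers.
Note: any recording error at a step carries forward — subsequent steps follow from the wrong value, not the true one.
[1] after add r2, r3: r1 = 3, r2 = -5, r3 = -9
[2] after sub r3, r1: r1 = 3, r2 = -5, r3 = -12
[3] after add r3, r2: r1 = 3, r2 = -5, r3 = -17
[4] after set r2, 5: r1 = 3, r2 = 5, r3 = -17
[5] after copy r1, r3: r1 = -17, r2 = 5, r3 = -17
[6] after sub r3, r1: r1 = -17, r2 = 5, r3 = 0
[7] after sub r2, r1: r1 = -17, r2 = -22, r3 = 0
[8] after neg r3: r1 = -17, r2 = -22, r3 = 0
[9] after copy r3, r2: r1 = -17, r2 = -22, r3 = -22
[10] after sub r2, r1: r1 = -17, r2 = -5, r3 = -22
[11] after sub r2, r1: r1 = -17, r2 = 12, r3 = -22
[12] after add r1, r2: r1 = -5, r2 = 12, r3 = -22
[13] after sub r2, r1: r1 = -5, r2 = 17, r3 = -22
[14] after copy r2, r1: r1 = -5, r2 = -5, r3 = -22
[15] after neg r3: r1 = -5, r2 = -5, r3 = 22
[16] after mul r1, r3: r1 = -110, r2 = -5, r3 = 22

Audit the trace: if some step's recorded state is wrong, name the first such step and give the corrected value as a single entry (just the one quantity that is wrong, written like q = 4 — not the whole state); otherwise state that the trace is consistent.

Recomputing the run from the initial state:
step 1: r1 = 3, r2 = -5, r3 = -9
step 2: r1 = 3, r2 = -5, r3 = -12
step 3: r1 = 3, r2 = -5, r3 = -17
step 4: r1 = 3, r2 = 5, r3 = -17
step 5: r1 = -17, r2 = 5, r3 = -17
step 6: r1 = -17, r2 = 5, r3 = 0
step 7: r1 = -17, r2 = 22, r3 = 0
step 8: r1 = -17, r2 = 22, r3 = 0
step 9: r1 = -17, r2 = 22, r3 = 22
step 10: r1 = -17, r2 = 39, r3 = 22
step 11: r1 = -17, r2 = 56, r3 = 22
step 12: r1 = 39, r2 = 56, r3 = 22
step 13: r1 = 39, r2 = 17, r3 = 22
step 14: r1 = 39, r2 = 39, r3 = 22
step 15: r1 = 39, r2 = 39, r3 = -22
step 16: r1 = -858, r2 = 39, r3 = -22
The first disagreement with the trace is at step 7, where the value should be r2 = 22.

step 7, r2 = 22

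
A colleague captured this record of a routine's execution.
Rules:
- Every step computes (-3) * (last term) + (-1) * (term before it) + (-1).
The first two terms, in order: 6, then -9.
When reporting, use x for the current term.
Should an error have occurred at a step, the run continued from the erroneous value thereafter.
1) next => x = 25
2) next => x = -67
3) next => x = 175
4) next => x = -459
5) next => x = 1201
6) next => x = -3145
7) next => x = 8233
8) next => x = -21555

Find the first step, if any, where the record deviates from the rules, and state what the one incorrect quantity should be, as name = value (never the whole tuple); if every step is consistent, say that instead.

step 1, x = 20

Step 1: x = -3*(-9) + (-1)*(6) + (-1) = 20 — the entry is off here.
So the first discrepancy is step 1, where the right value is x = 20.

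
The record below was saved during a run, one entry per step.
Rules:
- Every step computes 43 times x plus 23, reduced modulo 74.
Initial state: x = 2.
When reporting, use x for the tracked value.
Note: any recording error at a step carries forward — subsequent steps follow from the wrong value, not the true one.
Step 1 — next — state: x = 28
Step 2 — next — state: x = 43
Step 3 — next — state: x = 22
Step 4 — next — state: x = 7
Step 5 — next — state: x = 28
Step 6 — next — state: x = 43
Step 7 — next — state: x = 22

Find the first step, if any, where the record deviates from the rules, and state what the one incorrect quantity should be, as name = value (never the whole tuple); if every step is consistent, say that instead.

step 1, x = 35

Recomputing the run from the initial state:
step 1: x = 35
step 2: x = 48
step 3: x = 15
step 4: x = 2
step 5: x = 35
step 6: x = 48
step 7: x = 15
The first disagreement with the record is at step 1, where the value should be x = 35.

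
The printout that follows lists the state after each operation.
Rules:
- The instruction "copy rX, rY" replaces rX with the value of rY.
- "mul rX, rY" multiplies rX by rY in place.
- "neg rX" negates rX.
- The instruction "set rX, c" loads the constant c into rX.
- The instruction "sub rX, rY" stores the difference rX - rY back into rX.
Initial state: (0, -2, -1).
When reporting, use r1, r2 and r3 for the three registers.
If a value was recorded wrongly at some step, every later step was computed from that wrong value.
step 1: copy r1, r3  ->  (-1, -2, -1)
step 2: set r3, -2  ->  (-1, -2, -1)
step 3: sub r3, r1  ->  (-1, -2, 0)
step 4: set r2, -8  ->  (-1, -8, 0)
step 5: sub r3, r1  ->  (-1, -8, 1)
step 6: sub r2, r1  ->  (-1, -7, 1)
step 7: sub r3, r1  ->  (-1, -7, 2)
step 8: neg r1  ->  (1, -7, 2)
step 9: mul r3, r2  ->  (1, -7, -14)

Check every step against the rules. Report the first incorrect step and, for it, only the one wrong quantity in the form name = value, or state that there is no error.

Recomputing the run from the initial state:
step 1: r1 = -1, r2 = -2, r3 = -1
step 2: r1 = -1, r2 = -2, r3 = -2
step 3: r1 = -1, r2 = -2, r3 = -1
step 4: r1 = -1, r2 = -8, r3 = -1
step 5: r1 = -1, r2 = -8, r3 = 0
step 6: r1 = -1, r2 = -7, r3 = 0
step 7: r1 = -1, r2 = -7, r3 = 1
step 8: r1 = 1, r2 = -7, r3 = 1
step 9: r1 = 1, r2 = -7, r3 = -7
The first disagreement with the printout is at step 2, where the value should be r3 = -2.

step 2, r3 = -2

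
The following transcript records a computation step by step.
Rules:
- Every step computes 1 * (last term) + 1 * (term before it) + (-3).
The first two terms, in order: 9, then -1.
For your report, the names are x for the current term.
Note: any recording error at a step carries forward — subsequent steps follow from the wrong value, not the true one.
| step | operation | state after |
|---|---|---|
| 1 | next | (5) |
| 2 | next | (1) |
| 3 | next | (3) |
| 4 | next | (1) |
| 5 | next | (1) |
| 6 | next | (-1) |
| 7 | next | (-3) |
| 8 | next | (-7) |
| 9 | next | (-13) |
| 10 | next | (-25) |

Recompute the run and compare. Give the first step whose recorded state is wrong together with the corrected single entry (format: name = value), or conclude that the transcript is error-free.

step 10, x = -23

1. x = 1*(-1) + (1)*(9) + (-3) = 5 (matches)
2. x = 1*(5) + (1)*(-1) + (-3) = 1 (confirmed correct)
3. x = 1*(1) + (1)*(5) + (-3) = 3 (matches)
4. x = 1*(3) + (1)*(1) + (-3) = 1 (same as recorded)
5. x = 1*(1) + (1)*(3) + (-3) = 1 (checks out)
6. x = 1*(1) + (1)*(1) + (-3) = -1 (verified)
7. x = 1*(-1) + (1)*(1) + (-3) = -3 (verified)
8. x = 1*(-3) + (1)*(-1) + (-3) = -7 (no discrepancy)
9. x = 1*(-7) + (1)*(-3) + (-3) = -13 (in agreement)
10. x = 1*(-13) + (1)*(-7) + (-3) = -23 (a discrepancy with the transcript)
First deviation found at step 10; the corrected entry is x = -23.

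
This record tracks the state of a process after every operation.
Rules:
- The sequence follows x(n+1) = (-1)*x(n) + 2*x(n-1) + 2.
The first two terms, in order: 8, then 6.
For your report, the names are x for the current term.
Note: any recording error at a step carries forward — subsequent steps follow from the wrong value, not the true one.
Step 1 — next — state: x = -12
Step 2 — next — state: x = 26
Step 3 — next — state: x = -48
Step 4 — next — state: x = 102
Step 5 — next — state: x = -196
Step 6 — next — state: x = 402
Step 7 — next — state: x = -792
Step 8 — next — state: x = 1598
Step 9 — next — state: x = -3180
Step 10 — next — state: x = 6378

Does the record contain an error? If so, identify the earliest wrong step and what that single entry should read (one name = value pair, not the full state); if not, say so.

Recomputing the run from the initial state:
step 1: x = 12
step 2: x = 2
step 3: x = 24
step 4: x = -18
step 5: x = 68
step 6: x = -102
step 7: x = 240
step 8: x = -442
step 9: x = 924
step 10: x = -1806
The first disagreement with the record is at step 1, where the value should be x = 12.

step 1, x = 12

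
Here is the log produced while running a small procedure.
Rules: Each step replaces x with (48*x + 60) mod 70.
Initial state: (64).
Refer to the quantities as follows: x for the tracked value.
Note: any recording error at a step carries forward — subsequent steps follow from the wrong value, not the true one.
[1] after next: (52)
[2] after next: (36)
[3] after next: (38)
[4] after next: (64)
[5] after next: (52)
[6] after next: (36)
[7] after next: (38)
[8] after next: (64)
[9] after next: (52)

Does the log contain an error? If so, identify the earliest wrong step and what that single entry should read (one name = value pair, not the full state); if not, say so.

no error

Step 1: x = (48*64 + 60) mod 70 = 52 — agrees with the log.
Step 2: x = (48*52 + 60) mod 70 = 36 — no discrepancy.
Step 3: x = (48*36 + 60) mod 70 = 38 — matches.
Step 4: x = (48*38 + 60) mod 70 = 64 — agrees with the log.
Step 5: x = (48*64 + 60) mod 70 = 52 — agrees with the log.
Step 6: x = (48*52 + 60) mod 70 = 36 — verified.
Step 7: x = (48*36 + 60) mod 70 = 38 — consistent with the log.
Step 8: x = (48*38 + 60) mod 70 = 64 — no discrepancy.
Step 9: x = (48*64 + 60) mod 70 = 52 — matches.
No step deviates from the rules.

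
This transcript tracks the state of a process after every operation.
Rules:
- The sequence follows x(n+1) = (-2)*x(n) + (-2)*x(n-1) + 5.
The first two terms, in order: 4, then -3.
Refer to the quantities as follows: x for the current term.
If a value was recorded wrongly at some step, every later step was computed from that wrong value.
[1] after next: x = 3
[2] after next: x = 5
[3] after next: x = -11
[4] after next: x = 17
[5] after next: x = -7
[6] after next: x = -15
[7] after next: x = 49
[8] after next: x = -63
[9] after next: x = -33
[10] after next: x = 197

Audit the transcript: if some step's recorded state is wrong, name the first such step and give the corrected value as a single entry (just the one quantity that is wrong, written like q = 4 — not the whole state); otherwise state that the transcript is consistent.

step 9, x = 33

Step 1: x = -2*(-3) + (-2)*(4) + (5) = 3 — no discrepancy.
Step 2: x = -2*(3) + (-2)*(-3) + (5) = 5 — same as recorded.
Step 3: x = -2*(5) + (-2)*(3) + (5) = -11 — verified.
Step 4: x = -2*(-11) + (-2)*(5) + (5) = 17 — confirmed correct.
Step 5: x = -2*(17) + (-2)*(-11) + (5) = -7 — matches.
Step 6: x = -2*(-7) + (-2)*(17) + (5) = -15 — no discrepancy.
Step 7: x = -2*(-15) + (-2)*(-7) + (5) = 49 — exactly as logged.
Step 8: x = -2*(49) + (-2)*(-15) + (5) = -63 — consistent with the transcript.
Step 9: x = -2*(-63) + (-2)*(49) + (5) = 33 — not what was recorded.
The earliest wrong entry is at step 9: it should read x = 33.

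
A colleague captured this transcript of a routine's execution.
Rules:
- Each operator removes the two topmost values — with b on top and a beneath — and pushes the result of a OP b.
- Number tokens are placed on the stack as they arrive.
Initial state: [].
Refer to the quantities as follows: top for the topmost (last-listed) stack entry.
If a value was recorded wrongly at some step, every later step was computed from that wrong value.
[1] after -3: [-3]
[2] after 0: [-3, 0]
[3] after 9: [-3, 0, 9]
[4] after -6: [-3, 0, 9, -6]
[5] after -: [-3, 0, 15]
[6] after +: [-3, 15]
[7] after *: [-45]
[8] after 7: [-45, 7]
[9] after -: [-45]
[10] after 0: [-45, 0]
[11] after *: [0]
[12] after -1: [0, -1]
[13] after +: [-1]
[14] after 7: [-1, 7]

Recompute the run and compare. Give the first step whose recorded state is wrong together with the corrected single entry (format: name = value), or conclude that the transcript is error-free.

step 9, top = -52

Recomputing the run from the initial state:
step 1: [-3]
step 2: [-3, 0]
step 3: [-3, 0, 9]
step 4: [-3, 0, 9, -6]
step 5: [-3, 0, 15]
step 6: [-3, 15]
step 7: [-45]
step 8: [-45, 7]
step 9: [-52]
step 10: [-52, 0]
step 11: [0]
step 12: [0, -1]
step 13: [-1]
step 14: [-1, 7]
The first disagreement with the transcript is at step 9, where the value should be top = -52.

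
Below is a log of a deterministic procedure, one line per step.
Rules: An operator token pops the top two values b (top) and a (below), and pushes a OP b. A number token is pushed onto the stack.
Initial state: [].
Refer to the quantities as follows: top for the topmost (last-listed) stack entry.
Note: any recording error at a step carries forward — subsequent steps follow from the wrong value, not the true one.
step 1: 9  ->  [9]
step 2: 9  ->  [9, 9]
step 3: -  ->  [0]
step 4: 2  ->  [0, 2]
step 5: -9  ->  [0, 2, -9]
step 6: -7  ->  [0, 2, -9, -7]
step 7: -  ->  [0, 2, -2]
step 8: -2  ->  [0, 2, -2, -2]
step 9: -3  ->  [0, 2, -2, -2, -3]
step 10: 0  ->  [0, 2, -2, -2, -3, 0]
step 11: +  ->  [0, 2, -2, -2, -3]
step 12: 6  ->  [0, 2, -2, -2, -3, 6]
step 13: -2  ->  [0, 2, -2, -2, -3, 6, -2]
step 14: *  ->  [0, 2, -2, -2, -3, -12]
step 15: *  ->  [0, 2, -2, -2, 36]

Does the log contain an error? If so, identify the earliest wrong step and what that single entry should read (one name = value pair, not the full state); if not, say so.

Step 1: push 9: top = 9 — agrees with the log.
Step 2: push 9: top = 9 — same as recorded.
Step 3: 9 - 9 = 0 — verified.
Step 4: push 2: top = 2 — verified.
Step 5: push -9: top = -9 — no discrepancy.
Step 6: push -7: top = -7 — matches.
Step 7: -9 - -7 = -2 — no discrepancy.
Step 8: push -2: top = -2 — agrees with the log.
Step 9: push -3: top = -3 — agrees with the log.
Step 10: push 0: top = 0 — no discrepancy.
Step 11: -3 + 0 = -3 — verified.
Step 12: push 6: top = 6 — in agreement.
Step 13: push -2: top = -2 — agrees with the log.
Step 14: 6 * -2 = -12 — confirmed correct.
Step 15: -3 * -12 = 36 — checks out.
The recomputation confirms every line.

no error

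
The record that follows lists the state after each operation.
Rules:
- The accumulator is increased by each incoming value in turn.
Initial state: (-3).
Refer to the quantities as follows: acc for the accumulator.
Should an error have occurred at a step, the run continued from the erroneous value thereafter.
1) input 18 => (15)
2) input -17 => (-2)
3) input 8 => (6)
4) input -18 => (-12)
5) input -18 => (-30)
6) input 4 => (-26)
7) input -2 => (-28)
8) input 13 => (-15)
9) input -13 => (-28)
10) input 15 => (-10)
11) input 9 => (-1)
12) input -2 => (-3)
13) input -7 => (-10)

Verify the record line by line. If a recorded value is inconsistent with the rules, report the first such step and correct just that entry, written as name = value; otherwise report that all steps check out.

step 1: acc = -3 + 18 = 15 -> no discrepancy
step 2: acc = 15 + -17 = -2 -> no discrepancy
step 3: acc = -2 + 8 = 6 -> verified
step 4: acc = 6 + -18 = -12 -> no discrepancy
step 5: acc = -12 + -18 = -30 -> no discrepancy
step 6: acc = -30 + 4 = -26 -> verified
step 7: acc = -26 + -2 = -28 -> verified
step 8: acc = -28 + 13 = -15 -> agrees with the record
step 9: acc = -15 + -13 = -28 -> in agreement
step 10: acc = -28 + 15 = -13 -> the entry is off here
The earliest wrong entry is at step 10: it should read acc = -13.

step 10, acc = -13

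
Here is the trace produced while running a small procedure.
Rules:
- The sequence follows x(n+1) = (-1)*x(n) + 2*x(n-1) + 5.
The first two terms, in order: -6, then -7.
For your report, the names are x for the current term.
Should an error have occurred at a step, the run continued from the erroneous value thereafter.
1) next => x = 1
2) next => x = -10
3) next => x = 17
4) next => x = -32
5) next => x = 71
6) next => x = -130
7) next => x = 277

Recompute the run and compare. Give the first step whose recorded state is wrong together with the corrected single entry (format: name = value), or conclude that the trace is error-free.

Step 1: x = -1*(-7) + (2)*(-6) + (5) = 0 — the trace disagrees here.
Conclusion: step 1 carries the first error; the entry should be x = 0.

step 1, x = 0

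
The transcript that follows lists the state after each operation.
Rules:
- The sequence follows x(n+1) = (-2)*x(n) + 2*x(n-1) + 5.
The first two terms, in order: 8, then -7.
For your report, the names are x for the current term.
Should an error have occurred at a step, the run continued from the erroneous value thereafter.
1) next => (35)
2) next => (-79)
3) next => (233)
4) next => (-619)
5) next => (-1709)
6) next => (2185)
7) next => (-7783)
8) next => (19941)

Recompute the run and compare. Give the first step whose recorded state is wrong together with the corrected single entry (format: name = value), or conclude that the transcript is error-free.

step 5, x = 1709

Recomputing the run from the initial state:
step 1: x = 35
step 2: x = -79
step 3: x = 233
step 4: x = -619
step 5: x = 1709
step 6: x = -4651
step 7: x = 12725
step 8: x = -34747
The first disagreement with the transcript is at step 5, where the value should be x = 1709.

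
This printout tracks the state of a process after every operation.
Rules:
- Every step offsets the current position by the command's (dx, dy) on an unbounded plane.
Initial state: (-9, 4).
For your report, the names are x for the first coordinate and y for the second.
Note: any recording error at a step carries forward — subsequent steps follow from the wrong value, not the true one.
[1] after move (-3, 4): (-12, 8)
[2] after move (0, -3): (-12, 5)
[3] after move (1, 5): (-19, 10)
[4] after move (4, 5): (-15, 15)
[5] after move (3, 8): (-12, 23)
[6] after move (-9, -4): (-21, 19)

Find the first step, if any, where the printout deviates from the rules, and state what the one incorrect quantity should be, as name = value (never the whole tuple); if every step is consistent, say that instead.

Recomputing the run from the initial state:
step 1: x = -12, y = 8
step 2: x = -12, y = 5
step 3: x = -11, y = 10
step 4: x = -7, y = 15
step 5: x = -4, y = 23
step 6: x = -13, y = 19
The first disagreement with the printout is at step 3, where the value should be x = -11.

step 3, x = -11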